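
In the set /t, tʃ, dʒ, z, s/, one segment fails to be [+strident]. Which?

Every segment except /t/ is [+strident]. /t/ (voiceless alveolar stop) is [−strident], so it is the exception.

t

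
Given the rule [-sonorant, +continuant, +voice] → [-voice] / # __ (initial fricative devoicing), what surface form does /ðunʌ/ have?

The only segment in the rule's environment that also matches [-sonorant, +continuant, +voice] is /ð/. Applying [-voice] turns the voiced dental fricative into /θ/ (voiceless dental fricative), giving [θunʌ].

[θunʌ]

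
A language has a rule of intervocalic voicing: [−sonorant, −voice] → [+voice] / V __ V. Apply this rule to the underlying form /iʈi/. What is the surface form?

[iɖi]

Only /ʈ/ occurs between two vowels (/i/ __ /i/) and matches the structural description. It is a voiceless retroflex stop, so [−sonorant, −voice] holds; changing it to [+voice] with all other features held fixed yields /ɖ/ (voiced retroflex stop). No other segment meets both the structural description and the environment, so the output is [iɖi].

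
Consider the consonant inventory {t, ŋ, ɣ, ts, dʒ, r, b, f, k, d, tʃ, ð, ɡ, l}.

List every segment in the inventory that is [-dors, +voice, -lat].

Eliminate segments failing any feature: /t, ts, f, tʃ/ are [-voice]; /ŋ, ɣ, k, ɡ/ are [+dorsal]; /l/ is [+lateral]. The remaining /dʒ, r, b, d, ð/ satisfy [-dorsal], [+voice], [-lateral].

dʒ, r, b, d, ð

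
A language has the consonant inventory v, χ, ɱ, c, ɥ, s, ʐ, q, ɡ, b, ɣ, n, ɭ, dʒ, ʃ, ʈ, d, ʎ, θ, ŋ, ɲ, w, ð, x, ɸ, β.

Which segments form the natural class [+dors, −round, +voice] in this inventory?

Checking each segment against [+dorsal], [−round], [+voice]: /ɡ/ (voiced velar stop), /ɣ/ (voiced velar fricative), /ʎ/ (palatal lateral approximant), /ŋ/ (velar nasal), /ɲ/ (palatal nasal) satisfy every feature; every other segment in the inventory fails at least one.

ɡ, ɣ, ʎ, ŋ, ɲ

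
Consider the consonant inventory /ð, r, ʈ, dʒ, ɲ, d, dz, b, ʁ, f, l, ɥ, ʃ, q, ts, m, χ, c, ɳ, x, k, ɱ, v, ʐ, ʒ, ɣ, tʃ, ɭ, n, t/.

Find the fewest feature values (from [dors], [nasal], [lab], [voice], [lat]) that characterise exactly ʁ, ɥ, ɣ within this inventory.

Every target segment is [+voice], [−nasal], [+dorsal]; each remaining inventory member fails at least one of these. Each conjunct is needed — [−nasal, +dorsal] alone would also admit /q, χ, c, x, …/; [+voice, +dorsal] alone would also admit /ɲ/; [+voice, −nasal] alone would also admit /ð, r, dʒ, d, …/ — and no other combination of two listed features has exactly this extension, so three is the minimum.

[+voice, −nasal, +dors]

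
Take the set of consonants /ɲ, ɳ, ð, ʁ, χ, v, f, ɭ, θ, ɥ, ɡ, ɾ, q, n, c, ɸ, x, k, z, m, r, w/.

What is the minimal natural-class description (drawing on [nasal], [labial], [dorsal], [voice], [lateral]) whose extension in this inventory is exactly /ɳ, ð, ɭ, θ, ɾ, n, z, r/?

/ɳ, ð, ɭ, θ, ɾ, n, z, r/ are all [-labial], [-dorsal], and no other segment in the inventory matches both values. Dropping any one of them over-generates: [-dorsal] alone would also admit /v, f, ɸ, m/; [-labial] alone would also admit /ɲ, ʁ, χ, ɡ, …/. No other single listed feature picks out exactly this set either, so fewer than two features will not do.

[-labial, -dorsal]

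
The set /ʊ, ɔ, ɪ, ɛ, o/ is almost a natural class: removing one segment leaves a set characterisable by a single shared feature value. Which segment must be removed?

The remaining segments after removing /o/ share [-tense]; /o/ (mid back rounded tense vowel) is [+tense]. For every other candidate removal, the leftover set fails to share any single feature value that the removed segment lacks.

o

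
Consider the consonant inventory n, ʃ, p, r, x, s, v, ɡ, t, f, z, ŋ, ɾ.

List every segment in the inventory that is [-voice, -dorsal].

ʃ, p, s, t, f

The [-voice] segments are /ʃ, p, x, s, t, f/.
Among these, [-dorsal] leaves /ʃ, p, s, t, f/.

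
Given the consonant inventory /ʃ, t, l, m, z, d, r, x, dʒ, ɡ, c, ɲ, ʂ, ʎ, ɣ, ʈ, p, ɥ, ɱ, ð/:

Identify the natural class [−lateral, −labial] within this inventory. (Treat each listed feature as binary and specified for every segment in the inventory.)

ʃ, t, z, d, r, x, dʒ, ɡ, c, ɲ, ʂ, ɣ, ʈ, ð

First, the [−lateral] segments are /ʃ, t, m, z, d, r, x, dʒ, ɡ, c, ɲ, ʂ, ɣ, ʈ, p, ɥ, ɱ, ð/.
Among these, [−labial] leaves /ʃ, t, z, d, r, x, dʒ, ɡ, c, ɲ, ʂ, ɣ, ʈ, ð/.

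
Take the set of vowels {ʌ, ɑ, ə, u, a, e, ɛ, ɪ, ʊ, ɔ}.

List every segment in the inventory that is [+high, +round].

The [+high] segments are /u, ɪ, ʊ/.
Among these, [+round] leaves /u, ʊ/.

u, ʊ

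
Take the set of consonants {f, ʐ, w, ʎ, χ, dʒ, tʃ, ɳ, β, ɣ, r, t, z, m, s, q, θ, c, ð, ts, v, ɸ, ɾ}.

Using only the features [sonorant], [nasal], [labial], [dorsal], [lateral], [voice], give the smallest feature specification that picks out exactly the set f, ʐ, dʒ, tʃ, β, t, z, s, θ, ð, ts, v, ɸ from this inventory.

Every target segment is [-sonorant], [-dorsal]; each remaining inventory member fails at least one of these. Each conjunct is needed — [-dorsal] alone would also admit /ɳ, r, m, ɾ/; [-sonorant] alone would also admit /χ, ɣ, q, c/ — and no other single listed feature has exactly this extension, so two is the minimum.

[-sonorant, -dorsal]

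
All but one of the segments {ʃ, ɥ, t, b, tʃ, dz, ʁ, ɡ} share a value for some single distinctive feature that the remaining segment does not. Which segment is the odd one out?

ɥ

The remaining segments after removing /ɥ/ share [−round]; /ɥ/ (labial-palatal glide) is [+round]. For every other candidate removal, the leftover set fails to share any single feature value that the removed segment lacks.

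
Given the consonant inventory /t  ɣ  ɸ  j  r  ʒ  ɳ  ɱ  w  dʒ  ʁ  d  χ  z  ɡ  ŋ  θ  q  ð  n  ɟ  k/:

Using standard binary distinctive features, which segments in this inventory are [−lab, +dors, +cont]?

ɣ, j, ʁ, χ

Among the inventory, the [−labial] segments are /t, ɣ, j, r, ʒ, ɳ, dʒ, ʁ, d, χ, z, ɡ, ŋ, θ, q, ð, n, ɟ, k/.
Within that set, [+dorsal] gives /ɣ, j, ʁ, χ, ɡ, ŋ, q, ɟ, k/.
Of those, [+continuant] leaves /ɣ, j, ʁ, χ/.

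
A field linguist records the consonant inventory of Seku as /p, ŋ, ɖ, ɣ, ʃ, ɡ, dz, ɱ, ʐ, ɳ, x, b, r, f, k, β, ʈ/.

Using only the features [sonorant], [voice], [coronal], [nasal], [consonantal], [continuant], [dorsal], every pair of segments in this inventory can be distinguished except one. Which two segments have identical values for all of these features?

dz, ɖ

/dz/ (voiced alveolar affricate) and /ɖ/ (voiced retroflex stop) are both [-sonorant], [+voice], [+coronal], [-nasal], [+consonantal], [-continuant], [-dorsal], so none of the listed features separates them. (They do differ in [strident], [delayed release] and [anterior], which are not among the given features.) Every other pair in the inventory differs on at least one listed feature.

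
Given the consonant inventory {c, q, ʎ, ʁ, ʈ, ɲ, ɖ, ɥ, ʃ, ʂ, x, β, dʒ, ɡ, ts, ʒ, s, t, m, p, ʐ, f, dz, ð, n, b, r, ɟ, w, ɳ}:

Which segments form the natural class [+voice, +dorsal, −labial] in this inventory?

ʎ, ʁ, ɲ, ɡ, ɟ

Eliminate segments failing any feature: /c, q, ʈ, ʃ, ʂ, x, ts, s, t, p, f/ are [−voice]; /ɖ, β, dʒ, ʒ, m, ʐ, dz, ð, n, b, r, ɳ/ are [−dorsal]; /ɥ, w/ are [+labial]. The remaining /ʎ, ʁ, ɲ, ɡ, ɟ/ satisfy [+voice], [+dorsal], [−labial].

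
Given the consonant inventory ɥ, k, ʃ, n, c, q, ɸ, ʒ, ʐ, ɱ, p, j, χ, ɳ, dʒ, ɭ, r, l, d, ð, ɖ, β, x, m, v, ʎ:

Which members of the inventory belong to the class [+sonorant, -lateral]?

Eliminate segments failing any feature: /k, ʃ, c, q, ɸ, ʒ, ʐ, p, χ, dʒ, d, ð, ɖ, β, x, v/ are [-sonorant]; /ɭ, l, ʎ/ are [+lateral]. The remaining /ɥ, n, ɱ, j, ɳ, r, m/ satisfy [+sonorant], [-lateral].

ɥ, n, ɱ, j, ɳ, r, m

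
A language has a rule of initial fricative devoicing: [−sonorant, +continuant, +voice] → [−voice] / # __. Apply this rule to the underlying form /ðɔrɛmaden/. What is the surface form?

The only segment in the rule's environment that also matches [−sonorant, +continuant, +voice] is /ð/. Applying [−voice] turns the voiced dental fricative into /θ/ (voiceless dental fricative), giving [θɔrɛmaden].

[θɔrɛmaden]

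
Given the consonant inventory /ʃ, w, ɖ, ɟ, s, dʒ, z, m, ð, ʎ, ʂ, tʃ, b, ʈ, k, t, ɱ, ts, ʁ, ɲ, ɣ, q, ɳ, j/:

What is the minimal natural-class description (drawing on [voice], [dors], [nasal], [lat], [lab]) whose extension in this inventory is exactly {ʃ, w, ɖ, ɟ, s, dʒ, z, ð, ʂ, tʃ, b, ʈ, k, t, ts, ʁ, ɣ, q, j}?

[−nasal, −lat]

The class [−nasal], [−lateral] has exactly /ʃ, w, ɖ, ɟ, s, dʒ, z, ð, ʂ, tʃ, b, ʈ, k, t, ts, ʁ, ɣ, q, j/ as its extension in this inventory. No smaller conjunction from the listed features achieves this: [−lateral] alone would also admit /m, ɱ, ɲ, ɳ/; [−nasal] alone would also admit /ʎ/; and checking the remaining single features turns up none with this extension.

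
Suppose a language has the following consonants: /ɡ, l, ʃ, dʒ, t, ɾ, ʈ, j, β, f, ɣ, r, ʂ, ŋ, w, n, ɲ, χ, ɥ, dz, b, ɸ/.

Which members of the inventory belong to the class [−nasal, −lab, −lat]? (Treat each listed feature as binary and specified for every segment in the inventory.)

ɡ, ʃ, dʒ, t, ɾ, ʈ, j, ɣ, r, ʂ, χ, dz

Among the inventory, the [−nasal] segments are /ɡ, l, ʃ, dʒ, t, ɾ, ʈ, j, β, f, ɣ, r, ʂ, w, χ, ɥ, dz, b, ɸ/.
Then [−labial] gives /ɡ, l, ʃ, dʒ, t, ɾ, ʈ, j, ɣ, r, ʂ, χ, dz/.
Then [−lateral] leaves /ɡ, ʃ, dʒ, t, ɾ, ʈ, j, ɣ, r, ʂ, χ, dz/.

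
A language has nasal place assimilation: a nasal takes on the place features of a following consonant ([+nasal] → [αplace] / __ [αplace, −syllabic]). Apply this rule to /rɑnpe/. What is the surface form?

/n/ sits before the [+labial] consonant /p/, so it takes on [+labial] and surfaces as /m/. The rest of the form is unaffected: [rɑmpe].

[rɑmpe]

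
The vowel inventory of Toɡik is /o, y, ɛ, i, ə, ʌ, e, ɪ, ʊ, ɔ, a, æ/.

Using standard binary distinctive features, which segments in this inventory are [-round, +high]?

i, ɪ

Checking each segment against [-round], [+high]: /i/ (high front unrounded tense vowel), /ɪ/ (high front unrounded lax vowel) satisfy every feature; every other segment in the inventory fails at least one.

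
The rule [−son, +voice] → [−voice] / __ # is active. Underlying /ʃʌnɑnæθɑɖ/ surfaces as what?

Only the final segment /ɖ/ is both word-final and matches the structural description. It is a voiced retroflex stop, so [−son, +voice] holds; changing it to [−voice] with all other features held fixed yields /ʈ/ (voiceless retroflex stop). No other segment meets both the structural description and the environment, so the output is [ʃʌnɑnæθɑʈ].

[ʃʌnɑnæθɑʈ]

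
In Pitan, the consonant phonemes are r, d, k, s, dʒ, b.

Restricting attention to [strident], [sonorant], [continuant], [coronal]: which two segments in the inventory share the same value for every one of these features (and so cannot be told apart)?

k, b

Both /k/ and /b/ are [-strident], [-sonorant], [-continuant], [-coronal]. Since the list omits [voice], [labial] and [dorsal] — which do distinguish the voiceless velar stop from the voiced bilabial stop — this pair collapses; all other pairs remain distinct.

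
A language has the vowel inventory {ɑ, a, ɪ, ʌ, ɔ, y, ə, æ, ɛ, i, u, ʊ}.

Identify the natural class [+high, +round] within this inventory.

Eliminate segments failing any feature: /ɑ, a, ʌ, ɔ, ə, æ, ɛ/ are [−high]; /ɪ, i/ are [−round]. The remaining /y, u, ʊ/ satisfy [+high], [+round].

y, u, ʊ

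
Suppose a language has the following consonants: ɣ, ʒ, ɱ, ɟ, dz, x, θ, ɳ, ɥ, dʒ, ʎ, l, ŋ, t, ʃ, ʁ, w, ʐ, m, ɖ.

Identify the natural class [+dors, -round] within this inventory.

ɣ, ɟ, x, ʎ, ŋ, ʁ

Checking each segment against [+dorsal], [-round]: /ɣ/ (voiced velar fricative), /ɟ/ (voiced palatal stop), /x/ (voiceless velar fricative), /ʎ/ (palatal lateral approximant), /ŋ/ (velar nasal), /ʁ/ (voiced uvular fricative) satisfy every feature; every other segment in the inventory fails at least one.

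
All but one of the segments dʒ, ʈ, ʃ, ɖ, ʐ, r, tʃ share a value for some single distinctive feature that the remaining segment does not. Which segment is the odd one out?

[anterior] (equivalently [sonorant]) groups all but one: /ɖ, ʐ, ʃ, tʃ, dʒ, ʈ/ share [-anterior] while /r/ (alveolar trill) alone is [+anterior]. Removing any other segment would not leave a single-feature class that excludes it.

r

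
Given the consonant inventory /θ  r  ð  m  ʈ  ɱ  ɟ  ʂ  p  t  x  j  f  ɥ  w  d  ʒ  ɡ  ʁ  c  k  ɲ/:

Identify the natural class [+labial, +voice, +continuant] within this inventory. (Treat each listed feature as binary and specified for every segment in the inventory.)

The [+labial] segments are /m, ɱ, p, f, ɥ, w/.
Within that set, [+voice] gives /m, ɱ, ɥ, w/.
Among these, [+continuant] leaves /ɥ, w/.

ɥ, w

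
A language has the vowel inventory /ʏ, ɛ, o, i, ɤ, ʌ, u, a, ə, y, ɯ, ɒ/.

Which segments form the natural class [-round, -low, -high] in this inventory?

ɛ, ɤ, ʌ, ə

Eliminate segments failing any feature: /ʏ, o, u, y, ɒ/ are [+round]; /i, ɯ/ are [+high]; /a/ is [+low]. The remaining /ɛ, ɤ, ʌ, ə/ satisfy [-round], [-low], [-high].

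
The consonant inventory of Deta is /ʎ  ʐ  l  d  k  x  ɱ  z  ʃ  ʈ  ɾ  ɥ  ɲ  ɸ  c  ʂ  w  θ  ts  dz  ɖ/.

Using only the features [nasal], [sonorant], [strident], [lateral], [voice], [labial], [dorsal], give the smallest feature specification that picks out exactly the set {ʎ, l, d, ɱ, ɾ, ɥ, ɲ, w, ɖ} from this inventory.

[+voice, −strident]

Every target segment is [+voice], [−strident]; each remaining inventory member fails at least one of these. Each conjunct is needed — [−strident] alone would also admit /k, x, ʈ, ɸ, …/; [+voice] alone would also admit /ʐ, z, dz/ — and no other single listed feature has exactly this extension, so two is the minimum.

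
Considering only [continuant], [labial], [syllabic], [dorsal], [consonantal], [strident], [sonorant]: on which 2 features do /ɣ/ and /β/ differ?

The two segments share [+continuant], [-syllabic], [+consonantal], [-strident], [-sonorant]. The only features from the list on which they differ: /ɣ/ is [-labial] while /β/ is [+labial]; /ɣ/ is [+dorsal] while /β/ is [-dorsal].

[labial], [dorsal]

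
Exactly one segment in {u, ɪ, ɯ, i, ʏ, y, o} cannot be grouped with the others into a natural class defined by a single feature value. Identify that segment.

o

/ɯ, y, i, ʏ, ɪ, u/ are all [+high], but /o/ (mid back rounded tense vowel) is [−high]. No other single segment can be removed to leave a set sharing one feature value that the removed segment lacks, so /o/ is the odd one out.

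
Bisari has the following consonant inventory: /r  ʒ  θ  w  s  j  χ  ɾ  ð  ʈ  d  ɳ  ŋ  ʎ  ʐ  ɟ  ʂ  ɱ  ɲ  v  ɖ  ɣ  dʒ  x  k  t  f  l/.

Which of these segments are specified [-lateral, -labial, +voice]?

The [-lateral] segments are /r, ʒ, θ, w, s, j, χ, ɾ, ð, ʈ, d, ɳ, ŋ, ʐ, ɟ, ʂ, ɱ, ɲ, v, ɖ, ɣ, dʒ, x, k, t, f/.
Among these, [-labial] gives /r, ʒ, θ, s, j, χ, ɾ, ð, ʈ, d, ɳ, ŋ, ʐ, ɟ, ʂ, ɲ, ɖ, ɣ, dʒ, x, k, t/.
Within that set, [+voice] leaves /r, ʒ, j, ɾ, ð, d, ɳ, ŋ, ʐ, ɟ, ɲ, ɖ, ɣ, dʒ/.

r, ʒ, j, ɾ, ð, d, ɳ, ŋ, ʐ, ɟ, ɲ, ɖ, ɣ, dʒ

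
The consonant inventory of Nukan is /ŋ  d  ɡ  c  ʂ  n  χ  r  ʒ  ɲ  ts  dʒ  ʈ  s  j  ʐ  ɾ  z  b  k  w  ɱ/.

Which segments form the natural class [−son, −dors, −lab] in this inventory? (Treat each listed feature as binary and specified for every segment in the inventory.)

Among the inventory, the [−sonorant] segments are /d, ɡ, c, ʂ, χ, ʒ, ts, dʒ, ʈ, s, ʐ, z, b, k/.
Among these, [−dorsal] gives /d, ʂ, ʒ, ts, dʒ, ʈ, s, ʐ, z, b/.
Then [−labial] leaves /d, ʂ, ʒ, ts, dʒ, ʈ, s, ʐ, z/.

d, ʂ, ʒ, ts, dʒ, ʈ, s, ʐ, z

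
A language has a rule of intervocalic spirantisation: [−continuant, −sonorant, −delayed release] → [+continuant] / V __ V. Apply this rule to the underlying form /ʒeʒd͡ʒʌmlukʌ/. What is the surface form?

The only segment in the rule's environment that also matches [−continuant, −sonorant, −delayed release] is /k/. Applying [+continuant] turns the voiceless velar stop into /x/ (voiceless velar fricative), giving [ʒeʒd͡ʒʌmluxʌ].

[ʒeʒd͡ʒʌmluxʌ]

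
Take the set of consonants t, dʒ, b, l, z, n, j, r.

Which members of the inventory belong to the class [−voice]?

The [−voice] segments here are /t/; the remaining /dʒ, b, l, z, n, j, r/ are [+voice].

t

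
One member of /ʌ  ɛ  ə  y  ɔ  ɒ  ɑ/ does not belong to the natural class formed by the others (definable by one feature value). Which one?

[high] groups all but one: /ə, ɔ, ʌ, ɛ, ɒ, ɑ/ share [-high] while /y/ (high front rounded tense vowel) alone is [+high]. Removing any other segment would not leave a single-feature class that excludes it.

y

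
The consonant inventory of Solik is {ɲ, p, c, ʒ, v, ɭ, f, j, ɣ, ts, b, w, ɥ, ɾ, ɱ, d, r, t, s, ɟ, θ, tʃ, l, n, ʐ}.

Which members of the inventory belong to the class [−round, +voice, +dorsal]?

ɲ, j, ɣ, ɟ

The [−round] segments are /ɲ, p, c, ʒ, v, ɭ, f, j, ɣ, ts, b, ɾ, ɱ, d, r, t, s, ɟ, θ, tʃ, l, n, ʐ/.
Then [+voice] gives /ɲ, ʒ, v, ɭ, j, ɣ, b, ɾ, ɱ, d, r, ɟ, l, n, ʐ/.
Among these, [+dorsal] leaves /ɲ, j, ɣ, ɟ/.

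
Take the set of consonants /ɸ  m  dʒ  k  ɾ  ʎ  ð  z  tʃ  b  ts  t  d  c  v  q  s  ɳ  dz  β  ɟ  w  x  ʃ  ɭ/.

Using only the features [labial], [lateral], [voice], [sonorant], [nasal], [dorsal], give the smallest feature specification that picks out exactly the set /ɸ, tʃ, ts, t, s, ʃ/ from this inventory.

Every target segment is [−voice], [−dorsal]; each remaining inventory member fails at least one of these. Each conjunct is needed — [−dorsal] alone would also admit /m, dʒ, ɾ, ð, …/; [−voice] alone would also admit /k, c, q, x/ — and no other single listed feature has exactly this extension, so two is the minimum.

[−voice, −dorsal]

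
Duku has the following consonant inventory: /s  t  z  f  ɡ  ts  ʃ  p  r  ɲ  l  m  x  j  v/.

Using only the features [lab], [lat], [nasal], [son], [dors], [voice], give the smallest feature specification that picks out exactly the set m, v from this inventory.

[+voice, +lab]

The class [+voice], [+labial] has exactly /m, v/ as its extension in this inventory. No smaller conjunction from the listed features achieves this: [+labial] alone would also admit /f, p/; [+voice] alone would also admit /z, ɡ, r, ɲ, …/; and checking the remaining single features turns up none with this extension.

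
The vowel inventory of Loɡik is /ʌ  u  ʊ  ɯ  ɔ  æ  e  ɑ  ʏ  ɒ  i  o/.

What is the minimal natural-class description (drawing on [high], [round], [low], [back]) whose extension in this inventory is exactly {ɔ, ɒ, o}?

/ɔ, ɒ, o/ are all [−high], [+round], and no other segment in the inventory matches both values. Dropping any one of them over-generates: [+round] alone would also admit /u, ʊ, ʏ/; [−high] alone would also admit /ʌ, æ, e, ɑ/. No other single listed feature picks out exactly this set either, so fewer than two features will not do.

[−high, +round]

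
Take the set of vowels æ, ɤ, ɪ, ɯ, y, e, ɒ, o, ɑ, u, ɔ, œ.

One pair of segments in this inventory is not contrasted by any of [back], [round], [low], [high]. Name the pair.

o, ɔ

Both /o/ and /ɔ/ are [+back], [+round], [-low], [-high]. Since the list omits [tense] — which does distinguish the mid back rounded tense vowel from the mid back rounded lax vowel — this pair collapses; all other pairs remain distinct.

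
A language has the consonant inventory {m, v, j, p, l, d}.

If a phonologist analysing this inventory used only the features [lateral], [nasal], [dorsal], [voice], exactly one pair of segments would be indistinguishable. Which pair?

Both /d/ and /v/ are [-lateral], [-nasal], [-dorsal], [+voice]. Since the list omits [continuant], [labial] and [coronal] — which do distinguish the voiced alveolar stop from the voiced labiodental fricative — this pair collapses; all other pairs remain distinct.

d, v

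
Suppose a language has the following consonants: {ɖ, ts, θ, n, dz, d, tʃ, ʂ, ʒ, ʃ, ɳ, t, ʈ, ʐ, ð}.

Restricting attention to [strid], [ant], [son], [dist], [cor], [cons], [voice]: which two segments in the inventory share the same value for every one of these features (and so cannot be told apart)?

ʃ, tʃ

/ʃ/ (voiceless postalveolar fricative) and /tʃ/ (voiceless postalveolar affricate) are both [+strident], [−anterior], [−sonorant], [+distributed], [+coronal], [+consonantal], [−voice], so none of the listed features separates them. (They do differ in [continuant], which is not among the given features.) Every other pair in the inventory differs on at least one listed feature.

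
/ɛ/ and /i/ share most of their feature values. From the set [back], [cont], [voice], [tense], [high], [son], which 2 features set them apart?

[high], [tense]

/ɛ/ (mid front unrounded lax vowel) and /i/ (high front unrounded tense vowel) agree on [−back], [+continuant], [+voice], [+sonorant]. They differ on [high] (/ɛ/ [−], /i/ [+]), [tense] (/ɛ/ [−], /i/ [+]).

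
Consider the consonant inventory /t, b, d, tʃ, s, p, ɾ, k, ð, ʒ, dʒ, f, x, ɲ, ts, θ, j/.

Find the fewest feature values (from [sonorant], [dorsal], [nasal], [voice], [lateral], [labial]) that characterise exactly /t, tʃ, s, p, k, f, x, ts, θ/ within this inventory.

/t, tʃ, s, p, k, f, x, ts, θ/ are exactly the [-voice] segments in the inventory, so a single feature suffices.

[-voice]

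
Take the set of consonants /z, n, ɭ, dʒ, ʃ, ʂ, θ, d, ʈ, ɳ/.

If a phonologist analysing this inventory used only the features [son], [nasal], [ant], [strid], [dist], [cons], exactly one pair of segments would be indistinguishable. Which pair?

/ʃ/ (voiceless postalveolar fricative) and /dʒ/ (voiced postalveolar affricate) are both [−sonorant], [−nasal], [−anterior], [+strident], [+distributed], [+consonantal], so none of the listed features separates them. (They do differ in [voice] and [continuant], which are not among the given features.) Every other pair in the inventory differs on at least one listed feature.

ʃ, dʒ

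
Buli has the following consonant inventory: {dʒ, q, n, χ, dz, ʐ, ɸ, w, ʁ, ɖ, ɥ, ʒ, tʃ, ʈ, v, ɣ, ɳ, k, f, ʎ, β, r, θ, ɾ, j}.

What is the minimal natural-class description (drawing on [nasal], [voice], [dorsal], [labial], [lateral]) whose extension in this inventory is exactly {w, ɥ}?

/w, ɥ/ are all [+labial], [+dorsal], and no other segment in the inventory matches both values. Dropping any one of them over-generates: [+dorsal] alone would also admit /q, χ, ʁ, ɣ, …/; [+labial] alone would also admit /ɸ, v, f, β/. No other single listed feature picks out exactly this set either, so fewer than two features will not do.

[+labial, +dorsal]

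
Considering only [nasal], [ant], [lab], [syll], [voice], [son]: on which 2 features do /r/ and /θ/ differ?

/r/ is the alveolar trill and /θ/ is the voiceless dental fricative. Both are [-nasal], [+anterior], [-labial], [-syllabic]. /r/ is [+sonorant] while /θ/ is [-sonorant]; /r/ is [+voice] while /θ/ is [-voice], so the distinguishing features are [sonorant], [voice].

[sonorant], [voice]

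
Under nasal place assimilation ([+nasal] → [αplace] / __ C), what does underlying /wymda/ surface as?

[wynda]

The only nasal preceding a consonant is /m/ before /d/. /d/ is [+coronal], so /m/ → /n/, giving [wynda].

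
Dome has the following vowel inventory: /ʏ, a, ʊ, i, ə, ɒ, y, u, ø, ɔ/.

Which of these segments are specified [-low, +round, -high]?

The [-low] segments are /ʏ, ʊ, i, ə, y, u, ø, ɔ/.
Then [+round] gives /ʏ, ʊ, y, u, ø, ɔ/.
Within that set, [-high] leaves /ø, ɔ/.

ø, ɔ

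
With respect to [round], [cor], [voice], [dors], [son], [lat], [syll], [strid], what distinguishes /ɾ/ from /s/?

[sonorant], [voice], [strident]

The two segments share [−round], [+coronal], [−dorsal], [−lateral], [−syllabic]. The only features from the list on which they differ: /ɾ/ is [+sonorant] while /s/ is [−sonorant]; /ɾ/ is [+voice] while /s/ is [−voice]; /ɾ/ is [−strident] while /s/ is [+strident].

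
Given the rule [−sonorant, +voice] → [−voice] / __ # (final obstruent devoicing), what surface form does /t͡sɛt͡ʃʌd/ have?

Only the final segment /d/ is both word-final and matches the structural description. It is a voiced alveolar stop, so [−sonorant, +voice] holds; changing it to [−voice] with all other features held fixed yields /t/ (voiceless alveolar stop). No other segment meets both the structural description and the environment, so the output is [t͡sɛt͡ʃʌt].

[t͡sɛt͡ʃʌt]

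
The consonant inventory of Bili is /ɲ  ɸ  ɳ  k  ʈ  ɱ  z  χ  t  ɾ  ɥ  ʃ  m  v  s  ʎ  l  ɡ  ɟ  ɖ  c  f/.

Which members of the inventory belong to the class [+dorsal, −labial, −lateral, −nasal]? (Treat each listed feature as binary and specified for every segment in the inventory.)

k, χ, ɡ, ɟ, c

Checking each segment against [+dorsal], [−labial], [−lateral], [−nasal]: /k/ (voiceless velar stop), /χ/ (voiceless uvular fricative), /ɡ/ (voiced velar stop), /ɟ/ (voiced palatal stop), /c/ (voiceless palatal stop) satisfy every feature; every other segment in the inventory fails at least one.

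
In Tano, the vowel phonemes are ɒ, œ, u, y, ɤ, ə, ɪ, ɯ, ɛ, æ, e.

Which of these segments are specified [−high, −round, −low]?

ɤ, ə, ɛ, e

Eliminate segments failing any feature: /ɒ, œ/ are [+round]; /u, y, ɪ, ɯ/ are [+high]; /æ/ is [+low]. The remaining /ɤ, ə, ɛ, e/ satisfy [−high], [−round], [−low].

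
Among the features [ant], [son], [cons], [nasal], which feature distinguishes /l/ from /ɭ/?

[anterior]

The two segments share [+sonorant], [+consonantal], [−nasal]. The only feature from the list on which they differ: /l/ is [+anterior] while /ɭ/ is [−anterior].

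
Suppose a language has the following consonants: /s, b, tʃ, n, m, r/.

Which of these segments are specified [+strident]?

The feature [strident] marks segments high-amplitude, high-frequency frication (the sibilants). In this inventory /s, tʃ/ have that property, so they are [+strident]; /b, n, m, r/ are [-strident].

s, tʃ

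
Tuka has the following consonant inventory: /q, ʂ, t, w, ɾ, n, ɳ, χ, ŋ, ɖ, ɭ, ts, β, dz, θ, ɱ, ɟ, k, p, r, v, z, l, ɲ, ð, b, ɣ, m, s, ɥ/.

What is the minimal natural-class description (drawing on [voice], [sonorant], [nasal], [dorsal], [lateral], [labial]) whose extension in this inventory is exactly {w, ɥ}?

[+labial, +dorsal]

/w, ɥ/ are all [+labial], [+dorsal], and no other segment in the inventory matches both values. Dropping any one of them over-generates: [+dorsal] alone would also admit /q, χ, ŋ, ɟ, …/; [+labial] alone would also admit /β, ɱ, p, v, …/. No other single listed feature picks out exactly this set either, so fewer than two features will not do.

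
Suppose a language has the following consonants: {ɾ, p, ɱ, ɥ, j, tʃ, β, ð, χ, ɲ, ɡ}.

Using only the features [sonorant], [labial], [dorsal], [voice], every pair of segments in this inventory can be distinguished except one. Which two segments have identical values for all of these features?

j, ɲ

/j/ (palatal glide) and /ɲ/ (palatal nasal) are both [+sonorant], [−labial], [+dorsal], [+voice], so none of the listed features separates them. (They do differ in [nasal] and [continuant], which are not among the given features.) Every other pair in the inventory differs on at least one listed feature.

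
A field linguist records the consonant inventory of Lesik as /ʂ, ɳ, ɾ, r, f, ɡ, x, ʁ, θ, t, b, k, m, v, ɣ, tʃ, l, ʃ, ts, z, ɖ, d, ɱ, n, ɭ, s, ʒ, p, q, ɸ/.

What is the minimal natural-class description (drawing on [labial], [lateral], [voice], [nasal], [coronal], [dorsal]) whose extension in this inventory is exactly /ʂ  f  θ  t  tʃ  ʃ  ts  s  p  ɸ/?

[-voice, -dorsal]

Every target segment is [-voice], [-dorsal]; each remaining inventory member fails at least one of these. Each conjunct is needed — [-dorsal] alone would also admit /ɳ, ɾ, r, b, …/; [-voice] alone would also admit /x, k, q/ — and no other single listed feature has exactly this extension, so two is the minimum.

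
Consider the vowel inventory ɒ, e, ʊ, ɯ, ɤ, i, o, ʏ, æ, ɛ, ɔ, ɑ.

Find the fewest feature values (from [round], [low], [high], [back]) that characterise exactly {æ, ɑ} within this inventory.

Every target segment is [+low], [−round]; each remaining inventory member fails at least one of these. Each conjunct is needed — [−round] alone would also admit /e, ɯ, ɤ, i, …/; [+low] alone would also admit /ɒ/ — and no other single listed feature has exactly this extension, so two is the minimum.

[+low, −round]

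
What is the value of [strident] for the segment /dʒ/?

[+strident]

/dʒ/ is the voiced postalveolar affricate. The feature [strident] marks segments high-amplitude, high-frequency frication (the sibilants); /dʒ/ has this property, so it is [+strident].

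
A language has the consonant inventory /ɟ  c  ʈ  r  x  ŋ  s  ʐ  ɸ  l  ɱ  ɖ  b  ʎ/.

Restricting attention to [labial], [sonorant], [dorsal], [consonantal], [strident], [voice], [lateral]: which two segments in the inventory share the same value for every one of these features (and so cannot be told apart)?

x, c

On the given features, /x/ and /c/ have an identical profile: [−labial], [−sonorant], [+dorsal], [+consonantal], [−strident], [−voice], [−lateral]. No other two segments in the inventory coincide on all 7 features. (They do differ in [continuant] and [back], which are not among the given features.)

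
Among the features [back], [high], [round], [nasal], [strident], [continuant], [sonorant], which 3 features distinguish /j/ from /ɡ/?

[sonorant], [continuant], [back]

/j/ is the palatal glide and /ɡ/ is the voiced velar stop. Both are [+high], [-round], [-nasal], [-strident]. /j/ is [+sonorant] while /ɡ/ is [-sonorant]; /j/ is [+continuant] while /ɡ/ is [-continuant]; /j/ is [-back] while /ɡ/ is [+back], so the distinguishing features are [sonorant], [continuant], [back].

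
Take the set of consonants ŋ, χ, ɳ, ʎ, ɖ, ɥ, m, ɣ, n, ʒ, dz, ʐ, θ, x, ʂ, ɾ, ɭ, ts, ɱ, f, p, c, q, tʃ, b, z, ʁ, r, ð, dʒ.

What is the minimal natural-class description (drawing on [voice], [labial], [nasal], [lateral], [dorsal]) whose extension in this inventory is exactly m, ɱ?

[+nasal, +labial]

The class [+nasal], [+labial] has exactly /m, ɱ/ as its extension in this inventory. No smaller conjunction from the listed features achieves this: [+labial] alone would also admit /ɥ, f, p, b/; [+nasal] alone would also admit /ŋ, ɳ, n/; and checking the remaining single features turns up none with this extension.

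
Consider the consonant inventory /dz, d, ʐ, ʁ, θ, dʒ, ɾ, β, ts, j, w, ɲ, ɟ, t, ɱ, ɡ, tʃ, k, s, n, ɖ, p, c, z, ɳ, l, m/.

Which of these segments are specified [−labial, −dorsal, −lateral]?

Checking each segment against [−labial], [−dorsal], [−lateral]: /dz/ (voiced alveolar affricate), /d/ (voiced alveolar stop), /ʐ/ (voiced retroflex fricative), /θ/ (voiceless dental fricative), /dʒ/ (voiced postalveolar affricate), /ɾ/ (alveolar tap), among others, satisfy every feature; every other segment in the inventory fails at least one.

dz, d, ʐ, θ, dʒ, ɾ, ts, t, tʃ, s, n, ɖ, z, ɳ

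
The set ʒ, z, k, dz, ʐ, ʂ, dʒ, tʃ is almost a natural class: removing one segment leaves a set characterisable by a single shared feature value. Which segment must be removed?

/z, dʒ, ʂ, dz, ʒ, tʃ, ʐ/ are all [+strident], but /k/ (voiceless velar stop) is [-strident]. No other single segment can be removed to leave a set sharing one feature value that the removed segment lacks, so /k/ is the odd one out.

k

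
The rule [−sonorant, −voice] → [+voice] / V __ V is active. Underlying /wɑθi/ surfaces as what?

[wɑði]

Only /θ/ occurs between two vowels (/ɑ/ __ /i/) and matches the structural description. It is a voiceless dental fricative, so [−sonorant, −voice] holds; changing it to [+voice] with all other features held fixed yields /ð/ (voiced dental fricative). No other segment meets both the structural description and the environment, so the output is [wɑði].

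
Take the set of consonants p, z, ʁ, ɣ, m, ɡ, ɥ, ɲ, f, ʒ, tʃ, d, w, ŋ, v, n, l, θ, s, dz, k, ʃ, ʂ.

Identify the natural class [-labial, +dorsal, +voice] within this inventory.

ʁ, ɣ, ɡ, ɲ, ŋ

Eliminate segments failing any feature: /p, m, ɥ, f, w, v/ are [+labial]; /z, ʒ, tʃ, d, n, l, θ, s, dz, ʃ, ʂ/ are [-dorsal]; /k/ is [-voice]. The remaining /ʁ, ɣ, ɡ, ɲ, ŋ/ satisfy [-labial], [+dorsal], [+voice].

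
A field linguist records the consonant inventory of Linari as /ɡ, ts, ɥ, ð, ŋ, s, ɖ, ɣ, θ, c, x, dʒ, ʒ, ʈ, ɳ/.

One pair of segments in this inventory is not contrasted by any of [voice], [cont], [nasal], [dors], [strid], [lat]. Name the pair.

On the given features, /ɣ/ and /ɥ/ have an identical profile: [+voice], [+continuant], [−nasal], [+dorsal], [−strident], [−lateral]. No other two segments in the inventory coincide on all 6 features. (They do differ in [sonorant], [labial], [round] and [back], which are not among the given features.)

ɣ, ɥ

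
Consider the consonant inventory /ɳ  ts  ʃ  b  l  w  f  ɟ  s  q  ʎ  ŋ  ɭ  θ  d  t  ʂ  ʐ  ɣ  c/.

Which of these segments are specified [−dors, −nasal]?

ts, ʃ, b, l, f, s, ɭ, θ, d, t, ʂ, ʐ

Eliminate segments failing any feature: /ɳ/ is [+nasal]; /w, ɟ, q, ʎ, ŋ, ɣ, c/ are [+dorsal]. The remaining /ts, ʃ, b, l, f, s, ɭ, θ, d, t, ʂ, ʐ/ satisfy [−dorsal], [−nasal].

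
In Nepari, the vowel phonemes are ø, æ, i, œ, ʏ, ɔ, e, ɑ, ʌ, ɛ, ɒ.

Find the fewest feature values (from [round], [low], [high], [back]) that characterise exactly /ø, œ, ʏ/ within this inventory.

[−back, +round]

Every target segment is [−back], [+round]; each remaining inventory member fails at least one of these. Each conjunct is needed — [+round] alone would also admit /ɔ, ɒ/; [−back] alone would also admit /æ, i, e, ɛ/ — and no other single listed feature has exactly this extension, so two is the minimum.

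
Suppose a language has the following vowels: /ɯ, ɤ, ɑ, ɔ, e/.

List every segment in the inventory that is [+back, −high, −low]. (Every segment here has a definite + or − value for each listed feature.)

Eliminate segments failing any feature: /ɯ/ is [+high]; /ɑ/ is [+low]; /e/ is [−back]. The remaining /ɤ, ɔ/ satisfy [+back], [−high], [−low].

ɤ, ɔ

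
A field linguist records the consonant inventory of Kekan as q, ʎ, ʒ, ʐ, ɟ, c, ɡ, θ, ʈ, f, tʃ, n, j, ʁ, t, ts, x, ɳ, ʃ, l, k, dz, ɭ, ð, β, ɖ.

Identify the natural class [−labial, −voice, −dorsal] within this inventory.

θ, ʈ, tʃ, t, ts, ʃ

Eliminate segments failing any feature: /q, c, x, k/ are [+dorsal]; /ʎ, ʒ, ʐ, ɟ, ɡ, n, j, ʁ, ɳ, l, dz, ɭ, ð, ɖ/ are [+voice]; /f, β/ are [+labial]. The remaining /θ, ʈ, tʃ, t, ts, ʃ/ satisfy [−labial], [−voice], [−dorsal].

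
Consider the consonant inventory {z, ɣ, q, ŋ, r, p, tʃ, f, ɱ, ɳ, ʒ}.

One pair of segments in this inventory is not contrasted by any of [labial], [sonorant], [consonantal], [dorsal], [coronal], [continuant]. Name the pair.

ʒ, z

Both /ʒ/ and /z/ are [−labial], [−sonorant], [+consonantal], [−dorsal], [+coronal], [+continuant]. Since the list omits [anterior] and [distributed] — which do distinguish the voiced postalveolar fricative from the voiced alveolar fricative — this pair collapses; all other pairs remain distinct.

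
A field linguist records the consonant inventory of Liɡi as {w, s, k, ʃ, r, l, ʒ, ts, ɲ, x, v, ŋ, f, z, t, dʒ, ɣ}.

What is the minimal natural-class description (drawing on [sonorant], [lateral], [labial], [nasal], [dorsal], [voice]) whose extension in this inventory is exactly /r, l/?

The class [+sonorant], [-dorsal] has exactly /r, l/ as its extension in this inventory. No smaller conjunction from the listed features achieves this: [-dorsal] alone would also admit /s, ʃ, ʒ, ts, …/; [+sonorant] alone would also admit /w, ɲ, ŋ/; and checking the remaining single features turns up none with this extension.

[+sonorant, -dorsal]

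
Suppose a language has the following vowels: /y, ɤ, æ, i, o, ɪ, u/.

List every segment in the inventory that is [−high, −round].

The [−high] segments are /ɤ, æ, o/.
Within that set, [−round] leaves /ɤ, æ/.

ɤ, æ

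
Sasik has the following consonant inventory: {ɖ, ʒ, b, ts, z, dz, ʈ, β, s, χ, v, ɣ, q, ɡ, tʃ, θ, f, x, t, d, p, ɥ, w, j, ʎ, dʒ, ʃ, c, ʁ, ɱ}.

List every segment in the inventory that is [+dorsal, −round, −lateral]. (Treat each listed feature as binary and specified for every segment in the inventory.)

χ, ɣ, q, ɡ, x, j, c, ʁ

Eliminate segments failing any feature: /ɖ, ʒ, b, ts, z, dz, ʈ, β, s, v, tʃ, θ, f, t, d, p, dʒ, ʃ, ɱ/ are [−dorsal]; /ɥ, w/ are [+round]; /ʎ/ is [+lateral]. The remaining /χ, ɣ, q, ɡ, x, j, c, ʁ/ satisfy [+dorsal], [−round], [−lateral].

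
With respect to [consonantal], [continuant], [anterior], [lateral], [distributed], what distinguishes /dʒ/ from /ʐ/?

[continuant], [distributed]

/dʒ/ is the voiced postalveolar affricate and /ʐ/ is the voiced retroflex fricative. Both are [+consonantal], [−anterior], [−lateral]. /dʒ/ is [−continuant] while /ʐ/ is [+continuant]; /dʒ/ is [+distributed] while /ʐ/ is [−distributed], so the distinguishing features are [continuant], [distributed].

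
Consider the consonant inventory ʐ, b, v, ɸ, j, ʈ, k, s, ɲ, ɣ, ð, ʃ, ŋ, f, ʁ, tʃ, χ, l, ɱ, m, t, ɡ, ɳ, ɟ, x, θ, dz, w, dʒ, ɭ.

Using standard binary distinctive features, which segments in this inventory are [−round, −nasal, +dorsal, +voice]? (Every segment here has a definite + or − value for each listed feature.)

j, ɣ, ʁ, ɡ, ɟ

Eliminate segments failing any feature: /ʐ, b, v, ɸ, ʈ, s, ð, ʃ, f, tʃ, l, t, θ, dz, dʒ, ɭ/ are [−dorsal]; /k, χ, x/ are [−voice]; /ɲ, ŋ, ɱ, m, ɳ/ are [+nasal]; /w/ is [+round]. The remaining /j, ɣ, ʁ, ɡ, ɟ/ satisfy [−round], [−nasal], [+dorsal], [+voice].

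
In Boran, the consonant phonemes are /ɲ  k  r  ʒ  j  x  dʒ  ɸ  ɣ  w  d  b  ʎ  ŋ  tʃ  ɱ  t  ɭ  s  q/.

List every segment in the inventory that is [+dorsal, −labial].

ɲ, k, j, x, ɣ, ʎ, ŋ, q

Eliminate segments failing any feature: /r, ʒ, dʒ, ɸ, d, b, tʃ, ɱ, t, ɭ, s/ are [−dorsal]; /w/ is [+labial]. The remaining /ɲ, k, j, x, ɣ, ʎ, ŋ, q/ satisfy [+dorsal], [−labial].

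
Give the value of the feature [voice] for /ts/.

[−voice]

/ts/ is the voiceless alveolar affricate. The feature [voice] marks segments produced with vocal-fold vibration; /ts/ lacks this property, so it is [−voice].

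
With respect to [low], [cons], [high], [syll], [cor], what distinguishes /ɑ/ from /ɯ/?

The two segments share [-consonantal], [+syllabic], [-coronal]. The only features from the list on which they differ: /ɑ/ is [-high] while /ɯ/ is [+high]; /ɑ/ is [+low] while /ɯ/ is [-low].

[high], [low]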